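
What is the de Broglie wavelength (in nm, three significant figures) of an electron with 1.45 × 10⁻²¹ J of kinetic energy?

λ = 12.9 nm

p = √(2mKE) = √(2 × 9.109 × 10⁻³¹ × 1.450 × 10⁻²¹) = 5.140 × 10⁻²⁶ kg·m/s.
λ = h/p = 6.626 × 10⁻³⁴ / 5.140 × 10⁻²⁶ = 1.29 × 10⁻⁸ m = 12.9 nm.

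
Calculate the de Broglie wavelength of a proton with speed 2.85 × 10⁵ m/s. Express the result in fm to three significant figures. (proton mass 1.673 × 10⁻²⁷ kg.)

λ = 1390 fm

p = mv = 1.673 × 10⁻²⁷ × 2.85 × 10⁵ = 4.768 × 10⁻²² kg·m/s.
λ = h/p = 6.626 × 10⁻³⁴ / 4.768 × 10⁻²² = 1.39 × 10⁻¹² m = 1390 fm.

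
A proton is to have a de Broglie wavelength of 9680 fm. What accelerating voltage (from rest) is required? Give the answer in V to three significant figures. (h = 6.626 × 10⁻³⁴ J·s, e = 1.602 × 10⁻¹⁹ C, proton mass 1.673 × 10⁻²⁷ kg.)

p = h/λ = 6.626 × 10⁻³⁴ / 9.680 × 10⁻¹² = 6.845 × 10⁻²³ kg·m/s.
KE = p²/(2m) = 1.400 × 10⁻¹⁸ J.
V = KE/e = 1.400 × 10⁻¹⁸ / (1.602 × 10⁻¹⁹) = 8.74 V.

V = 8.74 V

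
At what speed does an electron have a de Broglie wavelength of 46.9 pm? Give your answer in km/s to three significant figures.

v = 1.55 × 10⁴ km/s

p = h/λ = 6.626 × 10⁻³⁴ / 4.690 × 10⁻¹¹ = 1.413 × 10⁻²³ kg·m/s.
v = p/m = 1.413 × 10⁻²³ / 9.109 × 10⁻³¹ = 1.55 × 10⁷ m/s = 1.55 × 10⁴ km/s.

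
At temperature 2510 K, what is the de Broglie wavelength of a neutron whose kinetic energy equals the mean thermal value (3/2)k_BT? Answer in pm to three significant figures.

λ = 50.2 pm

KE = (3/2)k_BT = 1.5 × 1.381 × 10⁻²³ × 2510 = 5.199 × 10⁻²⁰ J.
p = √(2mKE) = √(2 × 1.675 × 10⁻²⁷ × 5.199 × 10⁻²⁰) = 1.320 × 10⁻²³ kg·m/s.
λ = h/p = 5.02 × 10⁻¹¹ m = 50.2 pm.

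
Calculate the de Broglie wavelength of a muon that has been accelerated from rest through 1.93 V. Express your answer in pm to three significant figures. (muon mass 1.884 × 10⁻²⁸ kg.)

KE = eV = 1.602 × 10⁻¹⁹ × 1.930 = 3.092 × 10⁻¹⁹ J.
p = √(2mKE) = √(2 × 1.884 × 10⁻²⁸ × 3.092 × 10⁻¹⁹) = 1.079 × 10⁻²³ kg·m/s.
λ = h/p = 6.626 × 10⁻³⁴ / 1.079 × 10⁻²³ = 6.14 × 10⁻¹¹ m = 61.4 pm.

λ = 61.4 pm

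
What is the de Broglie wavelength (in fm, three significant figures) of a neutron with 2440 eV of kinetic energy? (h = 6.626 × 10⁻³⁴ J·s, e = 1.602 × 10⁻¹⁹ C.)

KE = 2440 eV = 3.909 × 10⁻¹⁶ J.
p = √(2mKE) = √(2 × 1.675 × 10⁻²⁷ × 3.909 × 10⁻¹⁶) = 1.144 × 10⁻²¹ kg·m/s.
λ = h/p = 6.626 × 10⁻³⁴ / 1.144 × 10⁻²¹ = 5.79 × 10⁻¹³ m = 579 fm.

λ = 579 fm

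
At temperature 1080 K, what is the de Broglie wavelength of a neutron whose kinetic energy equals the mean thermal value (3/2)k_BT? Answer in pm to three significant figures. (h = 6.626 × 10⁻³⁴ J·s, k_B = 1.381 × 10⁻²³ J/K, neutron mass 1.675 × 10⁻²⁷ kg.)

λ = 76.5 pm

KE = (3/2)k_BT = 1.5 × 1.381 × 10⁻²³ × 1080 = 2.237 × 10⁻²⁰ J.
p = √(2mKE) = √(2 × 1.675 × 10⁻²⁷ × 2.237 × 10⁻²⁰) = 8.657 × 10⁻²⁴ kg·m/s.
λ = h/p = 7.65 × 10⁻¹¹ m = 76.5 pm.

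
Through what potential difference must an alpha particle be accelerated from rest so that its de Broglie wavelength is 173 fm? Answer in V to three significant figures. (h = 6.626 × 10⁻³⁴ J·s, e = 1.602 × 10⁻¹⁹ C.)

V = 3450 V

p = h/λ = 6.626 × 10⁻³⁴ / 1.730 × 10⁻¹³ = 3.830 × 10⁻²¹ kg·m/s.
KE = p²/(2m) = 1.104 × 10⁻¹⁵ J.
V = KE/2e = 1.104 × 10⁻¹⁵ / (2 × 1.602 × 10⁻¹⁹) = 3450 V.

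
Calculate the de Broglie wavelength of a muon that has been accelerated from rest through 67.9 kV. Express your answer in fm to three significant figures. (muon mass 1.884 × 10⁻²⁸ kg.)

λ = 327 fm

KE = eV = 1.602 × 10⁻¹⁹ × 6.790 × 10⁴ = 1.088 × 10⁻¹⁴ J.
p = √(2mKE) = √(2 × 1.884 × 10⁻²⁸ × 1.088 × 10⁻¹⁴) = 2.025 × 10⁻²¹ kg·m/s.
λ = h/p = 6.626 × 10⁻³⁴ / 2.025 × 10⁻²¹ = 3.27 × 10⁻¹³ m = 327 fm.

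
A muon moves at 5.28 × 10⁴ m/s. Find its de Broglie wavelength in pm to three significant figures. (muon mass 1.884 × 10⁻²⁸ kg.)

λ = 66.6 pm

p = mv = 1.884 × 10⁻²⁸ × 5.28 × 10⁴ = 9.948 × 10⁻²⁴ kg·m/s.
λ = h/p = 6.626 × 10⁻³⁴ / 9.948 × 10⁻²⁴ = 6.66 × 10⁻¹¹ m = 66.6 pm.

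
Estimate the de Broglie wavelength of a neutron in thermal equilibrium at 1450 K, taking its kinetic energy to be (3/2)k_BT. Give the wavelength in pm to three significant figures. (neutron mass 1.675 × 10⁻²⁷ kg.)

KE = (3/2)k_BT = 1.5 × 1.381 × 10⁻²³ × 1450 = 3.004 × 10⁻²⁰ J.
p = √(2mKE) = √(2 × 1.675 × 10⁻²⁷ × 3.004 × 10⁻²⁰) = 1.003 × 10⁻²³ kg·m/s.
λ = h/p = 6.61 × 10⁻¹¹ m = 66.1 pm.

λ = 66.1 pm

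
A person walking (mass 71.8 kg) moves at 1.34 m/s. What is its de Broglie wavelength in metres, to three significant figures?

p = mv = 71.8 × 1.34 = 9.621 × 10¹ kg·m/s.
λ = h/p = 6.626 × 10⁻³⁴ / 9.621 × 10¹ = 6.89 × 10⁻³⁶ m.

λ = 6.89 × 10⁻³⁶ m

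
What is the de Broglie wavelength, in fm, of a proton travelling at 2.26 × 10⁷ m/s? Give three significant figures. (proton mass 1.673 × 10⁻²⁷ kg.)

p = mv = 1.673 × 10⁻²⁷ × 2.26 × 10⁷ = 3.781 × 10⁻²⁰ kg·m/s.
λ = h/p = 6.626 × 10⁻³⁴ / 3.781 × 10⁻²⁰ = 1.75 × 10⁻¹⁴ m = 17.5 fm.

λ = 17.5 fm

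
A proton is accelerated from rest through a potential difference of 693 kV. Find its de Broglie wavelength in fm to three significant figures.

λ = 34.4 fm

KE = eV = 1.602 × 10⁻¹⁹ × 6.930 × 10⁵ = 1.110 × 10⁻¹³ J.
p = √(2mKE) = √(2 × 1.673 × 10⁻²⁷ × 1.110 × 10⁻¹³) = 1.927 × 10⁻²⁰ kg·m/s.
λ = h/p = 6.626 × 10⁻³⁴ / 1.927 × 10⁻²⁰ = 3.44 × 10⁻¹⁴ m = 34.4 fm.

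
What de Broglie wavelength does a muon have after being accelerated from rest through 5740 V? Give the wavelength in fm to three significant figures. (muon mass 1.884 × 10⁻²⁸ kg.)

λ = 1130 fm

KE = eV = 1.602 × 10⁻¹⁹ × 5740 = 9.195 × 10⁻¹⁶ J.
p = √(2mKE) = √(2 × 1.884 × 10⁻²⁸ × 9.195 × 10⁻¹⁶) = 5.886 × 10⁻²² kg·m/s.
λ = h/p = 6.626 × 10⁻³⁴ / 5.886 × 10⁻²² = 1.13 × 10⁻¹² m = 1130 fm.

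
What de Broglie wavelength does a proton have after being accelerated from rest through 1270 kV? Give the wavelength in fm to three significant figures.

KE = eV = 1.602 × 10⁻¹⁹ × 1.270 × 10⁶ = 2.035 × 10⁻¹³ J.
p = √(2mKE) = √(2 × 1.673 × 10⁻²⁷ × 2.035 × 10⁻¹³) = 2.609 × 10⁻²⁰ kg·m/s.
λ = h/p = 6.626 × 10⁻³⁴ / 2.609 × 10⁻²⁰ = 2.54 × 10⁻¹⁴ m = 25.4 fm.

λ = 25.4 fm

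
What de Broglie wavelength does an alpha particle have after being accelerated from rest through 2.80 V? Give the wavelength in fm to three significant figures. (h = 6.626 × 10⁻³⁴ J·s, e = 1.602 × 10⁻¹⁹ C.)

λ = 6070 fm

KE = 2eV = 2 × 1.602 × 10⁻¹⁹ × 2.800 = 8.971 × 10⁻¹⁹ J.
p = √(2mKE) = √(2 × 6.645 × 10⁻²⁷ × 8.971 × 10⁻¹⁹) = 1.092 × 10⁻²² kg·m/s.
λ = h/p = 6.626 × 10⁻³⁴ / 1.092 × 10⁻²² = 6.07 × 10⁻¹² m = 6070 fm.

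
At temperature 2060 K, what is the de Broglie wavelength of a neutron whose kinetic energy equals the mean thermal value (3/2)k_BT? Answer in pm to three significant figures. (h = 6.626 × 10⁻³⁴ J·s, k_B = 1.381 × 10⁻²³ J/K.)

KE = (3/2)k_BT = 1.5 × 1.381 × 10⁻²³ × 2060 = 4.267 × 10⁻²⁰ J.
p = √(2mKE) = √(2 × 1.675 × 10⁻²⁷ × 4.267 × 10⁻²⁰) = 1.196 × 10⁻²³ kg·m/s.
λ = h/p = 5.54 × 10⁻¹¹ m = 55.4 pm.

λ = 55.4 pm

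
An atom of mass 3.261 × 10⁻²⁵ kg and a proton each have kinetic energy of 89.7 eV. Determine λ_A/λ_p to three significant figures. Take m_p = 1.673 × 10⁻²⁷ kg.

At fixed KE, p = √(2mKE) so λ = h/p ∝ 1/√m.
λ_A/λ_p = √(m_p/m_A) = √(1.673 × 10⁻²⁷/3.261 × 10⁻²⁵) = √(5.130 × 10⁻³) = 0.0716.

λ_A/λ_p = 0.0716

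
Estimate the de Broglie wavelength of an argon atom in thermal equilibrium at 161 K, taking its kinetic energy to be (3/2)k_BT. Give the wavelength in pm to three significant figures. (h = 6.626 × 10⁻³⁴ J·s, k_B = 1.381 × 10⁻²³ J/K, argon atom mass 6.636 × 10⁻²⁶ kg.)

λ = 31.5 pm

KE = (3/2)k_BT = 1.5 × 1.381 × 10⁻²³ × 161 = 3.335 × 10⁻²¹ J.
p = √(2mKE) = √(2 × 6.636 × 10⁻²⁶ × 3.335 × 10⁻²¹) = 2.104 × 10⁻²³ kg·m/s.
λ = h/p = 3.15 × 10⁻¹¹ m = 31.5 pm.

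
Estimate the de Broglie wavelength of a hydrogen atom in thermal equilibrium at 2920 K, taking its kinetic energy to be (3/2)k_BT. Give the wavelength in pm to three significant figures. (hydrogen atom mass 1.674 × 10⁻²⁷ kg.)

KE = (3/2)k_BT = 1.5 × 1.381 × 10⁻²³ × 2920 = 6.049 × 10⁻²⁰ J.
p = √(2mKE) = √(2 × 1.674 × 10⁻²⁷ × 6.049 × 10⁻²⁰) = 1.423 × 10⁻²³ kg·m/s.
λ = h/p = 4.66 × 10⁻¹¹ m = 46.6 pm.

λ = 46.6 pm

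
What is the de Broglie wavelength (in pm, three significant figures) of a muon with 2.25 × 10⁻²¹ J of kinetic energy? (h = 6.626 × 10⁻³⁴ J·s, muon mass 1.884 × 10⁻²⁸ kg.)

p = √(2mKE) = √(2 × 1.884 × 10⁻²⁸ × 2.250 × 10⁻²¹) = 9.208 × 10⁻²⁵ kg·m/s.
λ = h/p = 6.626 × 10⁻³⁴ / 9.208 × 10⁻²⁵ = 7.20 × 10⁻¹⁰ m = 720 pm.

λ = 720 pm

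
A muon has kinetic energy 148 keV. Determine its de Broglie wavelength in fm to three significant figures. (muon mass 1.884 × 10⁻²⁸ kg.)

KE = 148 keV = 2.371 × 10⁻¹⁴ J.
p = √(2mKE) = √(2 × 1.884 × 10⁻²⁸ × 2.371 × 10⁻¹⁴) = 2.989 × 10⁻²¹ kg·m/s.
λ = h/p = 6.626 × 10⁻³⁴ / 2.989 × 10⁻²¹ = 2.22 × 10⁻¹³ m = 222 fm.

λ = 222 fm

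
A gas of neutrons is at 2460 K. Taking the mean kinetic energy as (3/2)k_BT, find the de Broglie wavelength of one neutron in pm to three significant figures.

λ = 50.7 pm

KE = (3/2)k_BT = 1.5 × 1.381 × 10⁻²³ × 2460 = 5.096 × 10⁻²⁰ J.
p = √(2mKE) = √(2 × 1.675 × 10⁻²⁷ × 5.096 × 10⁻²⁰) = 1.307 × 10⁻²³ kg·m/s.
λ = h/p = 5.07 × 10⁻¹¹ m = 50.7 pm.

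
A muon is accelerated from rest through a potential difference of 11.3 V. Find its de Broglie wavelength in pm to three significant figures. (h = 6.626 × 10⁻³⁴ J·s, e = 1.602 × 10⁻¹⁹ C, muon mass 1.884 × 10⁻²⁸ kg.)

λ = 25.4 pm

KE = eV = 1.602 × 10⁻¹⁹ × 11.30 = 1.810 × 10⁻¹⁸ J.
p = √(2mKE) = √(2 × 1.884 × 10⁻²⁸ × 1.810 × 10⁻¹⁸) = 2.612 × 10⁻²³ kg·m/s.
λ = h/p = 6.626 × 10⁻³⁴ / 2.612 × 10⁻²³ = 2.54 × 10⁻¹¹ m = 25.4 pm.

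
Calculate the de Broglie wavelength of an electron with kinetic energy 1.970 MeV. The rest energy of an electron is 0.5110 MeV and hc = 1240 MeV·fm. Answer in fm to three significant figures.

λ = 511 fm

Total energy E = KE + m₀c² = 1.970 + 0.5110 = 2.4810 MeV.
(pc)² = E² − (m₀c²)² = (2.4810)² − (0.5110)² = 5.894 MeV², so pc = 2.428 MeV.
λ = hc/(pc) = 1240 MeV·fm / 2.428 MeV = 511 fm.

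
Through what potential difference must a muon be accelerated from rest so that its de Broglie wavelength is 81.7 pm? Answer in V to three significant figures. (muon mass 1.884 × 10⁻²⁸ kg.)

p = h/λ = 6.626 × 10⁻³⁴ / 8.170 × 10⁻¹¹ = 8.110 × 10⁻²⁴ kg·m/s.
KE = p²/(2m) = 1.746 × 10⁻¹⁹ J.
V = KE/e = 1.746 × 10⁻¹⁹ / (1.602 × 10⁻¹⁹) = 1.09 V.

V = 1.09 V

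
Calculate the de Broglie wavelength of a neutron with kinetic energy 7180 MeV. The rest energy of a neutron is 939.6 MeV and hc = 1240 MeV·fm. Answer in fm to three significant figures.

Total energy E = KE + m₀c² = 7180 + 939.6 = 8119.6 MeV.
(pc)² = E² − (m₀c²)² = (8119.6)² − (939.6)² = 6.505 × 10⁷ MeV², so pc = 8065 MeV.
λ = hc/(pc) = 1240 MeV·fm / 8065 MeV = 0.154 fm.

λ = 0.154 fm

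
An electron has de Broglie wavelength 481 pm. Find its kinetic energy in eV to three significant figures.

p = h/λ = 6.626 × 10⁻³⁴ / 4.810 × 10⁻¹⁰ = 1.378 × 10⁻²⁴ kg·m/s.
KE = p²/(2m) = (1.378 × 10⁻²⁴)² / (2 × 9.109 × 10⁻³¹) = 1.042 × 10⁻¹⁸ J = 6.50 eV.

KE = 6.50 eV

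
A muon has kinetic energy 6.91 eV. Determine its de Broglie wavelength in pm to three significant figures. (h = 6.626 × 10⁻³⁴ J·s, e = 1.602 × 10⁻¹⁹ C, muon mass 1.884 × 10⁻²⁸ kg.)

λ = 32.4 pm

KE = 6.91 eV = 1.107 × 10⁻¹⁸ J.
p = √(2mKE) = √(2 × 1.884 × 10⁻²⁸ × 1.107 × 10⁻¹⁸) = 2.042 × 10⁻²³ kg·m/s.
λ = h/p = 6.626 × 10⁻³⁴ / 2.042 × 10⁻²³ = 3.24 × 10⁻¹¹ m = 32.4 pm.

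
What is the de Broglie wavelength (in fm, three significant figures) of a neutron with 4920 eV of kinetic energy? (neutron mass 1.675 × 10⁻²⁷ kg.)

λ = 408 fm

KE = 4920 eV = 7.882 × 10⁻¹⁶ J.
p = √(2mKE) = √(2 × 1.675 × 10⁻²⁷ × 7.882 × 10⁻¹⁶) = 1.625 × 10⁻²¹ kg·m/s.
λ = h/p = 6.626 × 10⁻³⁴ / 1.625 × 10⁻²¹ = 4.08 × 10⁻¹³ m = 408 fm.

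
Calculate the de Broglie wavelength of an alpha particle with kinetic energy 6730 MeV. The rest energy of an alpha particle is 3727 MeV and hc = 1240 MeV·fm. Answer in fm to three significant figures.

λ = 0.127 fm

Total energy E = KE + m₀c² = 6730 + 3727 = 10457 MeV.
(pc)² = E² − (m₀c²)² = (10457)² − (3727)² = 9.546 × 10⁷ MeV², so pc = 9770 MeV.
λ = hc/(pc) = 1240 MeV·fm / 9770 MeV = 0.127 fm.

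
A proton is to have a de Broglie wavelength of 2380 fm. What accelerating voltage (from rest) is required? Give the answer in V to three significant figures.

p = h/λ = 6.626 × 10⁻³⁴ / 2.380 × 10⁻¹² = 2.784 × 10⁻²² kg·m/s.
KE = p²/(2m) = 2.316 × 10⁻¹⁷ J.
V = KE/e = 2.316 × 10⁻¹⁷ / (1.602 × 10⁻¹⁹) = 145 V.

V = 145 V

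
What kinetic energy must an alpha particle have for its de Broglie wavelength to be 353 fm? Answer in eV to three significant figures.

p = h/λ = 6.626 × 10⁻³⁴ / 3.530 × 10⁻¹³ = 1.877 × 10⁻²¹ kg·m/s.
KE = p²/(2m) = (1.877 × 10⁻²¹)² / (2 × 6.645 × 10⁻²⁷) = 2.651 × 10⁻¹⁶ J = 1650 eV.

KE = 1650 eV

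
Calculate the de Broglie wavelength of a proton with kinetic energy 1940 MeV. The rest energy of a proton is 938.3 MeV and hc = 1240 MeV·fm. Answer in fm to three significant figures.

λ = 0.456 fm

Total energy E = KE + m₀c² = 1940 + 938.3 = 2878.3 MeV.
(pc)² = E² − (m₀c²)² = (2878.3)² − (938.3)² = 7.404 × 10⁶ MeV², so pc = 2721 MeV.
λ = hc/(pc) = 1240 MeV·fm / 2721 MeV = 0.456 fm.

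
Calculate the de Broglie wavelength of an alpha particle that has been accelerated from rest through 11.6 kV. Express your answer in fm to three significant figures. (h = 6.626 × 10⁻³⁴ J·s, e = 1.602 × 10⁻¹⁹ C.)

KE = 2eV = 2 × 1.602 × 10⁻¹⁹ × 1.160 × 10⁴ = 3.717 × 10⁻¹⁵ J.
p = √(2mKE) = √(2 × 6.645 × 10⁻²⁷ × 3.717 × 10⁻¹⁵) = 7.028 × 10⁻²¹ kg·m/s.
λ = h/p = 6.626 × 10⁻³⁴ / 7.028 × 10⁻²¹ = 9.43 × 10⁻¹⁴ m = 94.3 fm.

λ = 94.3 fm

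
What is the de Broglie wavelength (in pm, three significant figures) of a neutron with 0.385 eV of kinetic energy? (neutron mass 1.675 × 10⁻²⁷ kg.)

KE = 0.385 eV = 6.168 × 10⁻²⁰ J.
p = √(2mKE) = √(2 × 1.675 × 10⁻²⁷ × 6.168 × 10⁻²⁰) = 1.437 × 10⁻²³ kg·m/s.
λ = h/p = 6.626 × 10⁻³⁴ / 1.437 × 10⁻²³ = 4.61 × 10⁻¹¹ m = 46.1 pm.

λ = 46.1 pm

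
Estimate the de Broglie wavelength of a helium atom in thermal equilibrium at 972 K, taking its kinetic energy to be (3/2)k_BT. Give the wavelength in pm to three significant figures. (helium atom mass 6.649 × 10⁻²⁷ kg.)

λ = 40.5 pm

KE = (3/2)k_BT = 1.5 × 1.381 × 10⁻²³ × 972 = 2.013 × 10⁻²⁰ J.
p = √(2mKE) = √(2 × 6.649 × 10⁻²⁷ × 2.013 × 10⁻²⁰) = 1.636 × 10⁻²³ kg·m/s.
λ = h/p = 4.05 × 10⁻¹¹ m = 40.5 pm.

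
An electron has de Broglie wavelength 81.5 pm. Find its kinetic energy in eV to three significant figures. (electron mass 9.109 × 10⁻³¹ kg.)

p = h/λ = 6.626 × 10⁻³⁴ / 8.150 × 10⁻¹¹ = 8.130 × 10⁻²⁴ kg·m/s.
KE = p²/(2m) = (8.130 × 10⁻²⁴)² / (2 × 9.109 × 10⁻³¹) = 3.628 × 10⁻¹⁷ J = 226 eV.

KE = 226 eV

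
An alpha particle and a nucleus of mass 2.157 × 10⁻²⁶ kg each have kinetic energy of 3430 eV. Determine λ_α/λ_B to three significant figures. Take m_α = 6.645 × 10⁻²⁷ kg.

At fixed KE, p = √(2mKE) so λ = h/p ∝ 1/√m.
λ_α/λ_B = √(m_B/m_α) = √(2.157 × 10⁻²⁶/6.645 × 10⁻²⁷) = √(3.246) = 1.80.

λ_α/λ_B = 1.80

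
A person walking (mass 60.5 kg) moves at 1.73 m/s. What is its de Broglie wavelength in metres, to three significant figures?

p = mv = 60.5 × 1.73 = 1.047 × 10² kg·m/s.
λ = h/p = 6.626 × 10⁻³⁴ / 1.047 × 10² = 6.33 × 10⁻³⁶ m.

λ = 6.33 × 10⁻³⁶ m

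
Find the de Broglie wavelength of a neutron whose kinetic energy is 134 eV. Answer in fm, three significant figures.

λ = 2470 fm

KE = 134 eV = 2.147 × 10⁻¹⁷ J.
p = √(2mKE) = √(2 × 1.675 × 10⁻²⁷ × 2.147 × 10⁻¹⁷) = 2.682 × 10⁻²² kg·m/s.
λ = h/p = 6.626 × 10⁻³⁴ / 2.682 × 10⁻²² = 2.47 × 10⁻¹² m = 2470 fm.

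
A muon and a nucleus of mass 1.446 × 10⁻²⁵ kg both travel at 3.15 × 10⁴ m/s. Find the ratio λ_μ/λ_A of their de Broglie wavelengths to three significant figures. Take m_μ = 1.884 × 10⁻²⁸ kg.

At fixed v, p = mv so λ = h/(mv) ∝ 1/m.
λ_μ/λ_A = m_A/m_μ = 1.446 × 10⁻²⁵/1.884 × 10⁻²⁸ = 768.

λ_μ/λ_A = 768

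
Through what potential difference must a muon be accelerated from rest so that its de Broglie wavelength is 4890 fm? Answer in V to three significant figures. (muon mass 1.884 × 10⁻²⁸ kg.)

p = h/λ = 6.626 × 10⁻³⁴ / 4.890 × 10⁻¹² = 1.355 × 10⁻²² kg·m/s.
KE = p²/(2m) = 4.873 × 10⁻¹⁷ J.
V = KE/e = 4.873 × 10⁻¹⁷ / (1.602 × 10⁻¹⁹) = 304 V.

V = 304 V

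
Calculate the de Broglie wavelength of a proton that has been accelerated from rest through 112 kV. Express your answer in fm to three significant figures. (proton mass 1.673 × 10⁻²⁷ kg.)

λ = 85.5 fm

KE = eV = 1.602 × 10⁻¹⁹ × 1.120 × 10⁵ = 1.794 × 10⁻¹⁴ J.
p = √(2mKE) = √(2 × 1.673 × 10⁻²⁷ × 1.794 × 10⁻¹⁴) = 7.748 × 10⁻²¹ kg·m/s.
λ = h/p = 6.626 × 10⁻³⁴ / 7.748 × 10⁻²¹ = 8.55 × 10⁻¹⁴ m = 85.5 fm.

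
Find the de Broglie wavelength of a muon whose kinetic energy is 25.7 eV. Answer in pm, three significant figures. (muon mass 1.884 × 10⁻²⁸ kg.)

λ = 16.8 pm

KE = 25.7 eV = 4.117 × 10⁻¹⁸ J.
p = √(2mKE) = √(2 × 1.884 × 10⁻²⁸ × 4.117 × 10⁻¹⁸) = 3.939 × 10⁻²³ kg·m/s.
λ = h/p = 6.626 × 10⁻³⁴ / 3.939 × 10⁻²³ = 1.68 × 10⁻¹¹ m = 16.8 pm.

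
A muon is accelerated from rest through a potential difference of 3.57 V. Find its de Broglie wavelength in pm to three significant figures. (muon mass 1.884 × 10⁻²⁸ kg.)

KE = eV = 1.602 × 10⁻¹⁹ × 3.570 = 5.719 × 10⁻¹⁹ J.
p = √(2mKE) = √(2 × 1.884 × 10⁻²⁸ × 5.719 × 10⁻¹⁹) = 1.468 × 10⁻²³ kg·m/s.
λ = h/p = 6.626 × 10⁻³⁴ / 1.468 × 10⁻²³ = 4.51 × 10⁻¹¹ m = 45.1 pm.

λ = 45.1 pm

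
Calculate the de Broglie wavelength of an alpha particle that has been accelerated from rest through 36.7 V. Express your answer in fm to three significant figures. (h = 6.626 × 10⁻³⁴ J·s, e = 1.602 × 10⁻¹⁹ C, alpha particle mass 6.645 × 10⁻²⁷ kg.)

λ = 1680 fm

KE = 2eV = 2 × 1.602 × 10⁻¹⁹ × 36.70 = 1.176 × 10⁻¹⁷ J.
p = √(2mKE) = √(2 × 6.645 × 10⁻²⁷ × 1.176 × 10⁻¹⁷) = 3.953 × 10⁻²² kg·m/s.
λ = h/p = 6.626 × 10⁻³⁴ / 3.953 × 10⁻²² = 1.68 × 10⁻¹² m = 1680 fm.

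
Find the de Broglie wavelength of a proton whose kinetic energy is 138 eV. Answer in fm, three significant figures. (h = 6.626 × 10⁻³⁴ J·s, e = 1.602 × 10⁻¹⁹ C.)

KE = 138 eV = 2.211 × 10⁻¹⁷ J.
p = √(2mKE) = √(2 × 1.673 × 10⁻²⁷ × 2.211 × 10⁻¹⁷) = 2.720 × 10⁻²² kg·m/s.
λ = h/p = 6.626 × 10⁻³⁴ / 2.720 × 10⁻²² = 2.44 × 10⁻¹² m = 2440 fm.

λ = 2440 fm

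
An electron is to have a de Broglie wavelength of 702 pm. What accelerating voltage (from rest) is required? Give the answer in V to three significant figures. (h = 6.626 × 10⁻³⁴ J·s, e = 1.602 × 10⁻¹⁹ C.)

p = h/λ = 6.626 × 10⁻³⁴ / 7.020 × 10⁻¹⁰ = 9.439 × 10⁻²⁵ kg·m/s.
KE = p²/(2m) = 4.890 × 10⁻¹⁹ J.
V = KE/e = 4.890 × 10⁻¹⁹ / (1.602 × 10⁻¹⁹) = 3.05 V.

V = 3.05 V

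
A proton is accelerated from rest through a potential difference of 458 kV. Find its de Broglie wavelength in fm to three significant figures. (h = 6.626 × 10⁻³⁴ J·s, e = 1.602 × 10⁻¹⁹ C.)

λ = 42.3 fm

KE = eV = 1.602 × 10⁻¹⁹ × 4.580 × 10⁵ = 7.337 × 10⁻¹⁴ J.
p = √(2mKE) = √(2 × 1.673 × 10⁻²⁷ × 7.337 × 10⁻¹⁴) = 1.567 × 10⁻²⁰ kg·m/s.
λ = h/p = 6.626 × 10⁻³⁴ / 1.567 × 10⁻²⁰ = 4.23 × 10⁻¹⁴ m = 42.3 fm.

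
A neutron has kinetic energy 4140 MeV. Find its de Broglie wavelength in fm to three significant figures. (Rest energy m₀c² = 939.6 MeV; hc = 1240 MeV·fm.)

Total energy E = KE + m₀c² = 4140 + 939.6 = 5079.6 MeV.
(pc)² = E² − (m₀c²)² = (5079.6)² − (939.6)² = 2.492 × 10⁷ MeV², so pc = 4992 MeV.
λ = hc/(pc) = 1240 MeV·fm / 4992 MeV = 0.248 fm.

λ = 0.248 fm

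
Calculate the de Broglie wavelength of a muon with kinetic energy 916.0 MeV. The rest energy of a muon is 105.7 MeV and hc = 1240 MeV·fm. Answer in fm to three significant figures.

Total energy E = KE + m₀c² = 916.0 + 105.7 = 1021.7 MeV.
(pc)² = E² − (m₀c²)² = (1021.7)² − (105.7)² = 1.033 × 10⁶ MeV², so pc = 1016 MeV.
λ = hc/(pc) = 1240 MeV·fm / 1016 MeV = 1.22 fm.

λ = 1.22 fm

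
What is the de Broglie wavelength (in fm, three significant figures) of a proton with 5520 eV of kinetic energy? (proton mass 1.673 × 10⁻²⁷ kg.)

λ = 385 fm

KE = 5520 eV = 8.843 × 10⁻¹⁶ J.
p = √(2mKE) = √(2 × 1.673 × 10⁻²⁷ × 8.843 × 10⁻¹⁶) = 1.720 × 10⁻²¹ kg·m/s.
λ = h/p = 6.626 × 10⁻³⁴ / 1.720 × 10⁻²¹ = 3.85 × 10⁻¹³ m = 385 fm.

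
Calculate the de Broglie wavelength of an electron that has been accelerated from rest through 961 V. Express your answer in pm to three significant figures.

λ = 39.6 pm

KE = eV = 1.602 × 10⁻¹⁹ × 961.0 = 1.540 × 10⁻¹⁶ J.
p = √(2mKE) = √(2 × 9.109 × 10⁻³¹ × 1.540 × 10⁻¹⁶) = 1.675 × 10⁻²³ kg·m/s.
λ = h/p = 6.626 × 10⁻³⁴ / 1.675 × 10⁻²³ = 3.96 × 10⁻¹¹ m = 39.6 pm.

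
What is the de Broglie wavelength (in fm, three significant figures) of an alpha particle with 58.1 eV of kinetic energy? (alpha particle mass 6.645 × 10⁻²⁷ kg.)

λ = 1880 fm

KE = 58.1 eV = 9.308 × 10⁻¹⁸ J.
p = √(2mKE) = √(2 × 6.645 × 10⁻²⁷ × 9.308 × 10⁻¹⁸) = 3.517 × 10⁻²² kg·m/s.
λ = h/p = 6.626 × 10⁻³⁴ / 3.517 × 10⁻²² = 1.88 × 10⁻¹² m = 1880 fm.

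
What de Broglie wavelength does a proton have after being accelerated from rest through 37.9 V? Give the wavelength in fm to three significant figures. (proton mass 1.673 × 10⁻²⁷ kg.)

λ = 4650 fm

KE = eV = 1.602 × 10⁻¹⁹ × 37.90 = 6.072 × 10⁻¹⁸ J.
p = √(2mKE) = √(2 × 1.673 × 10⁻²⁷ × 6.072 × 10⁻¹⁸) = 1.425 × 10⁻²² kg·m/s.
λ = h/p = 6.626 × 10⁻³⁴ / 1.425 × 10⁻²² = 4.65 × 10⁻¹² m = 4650 fm.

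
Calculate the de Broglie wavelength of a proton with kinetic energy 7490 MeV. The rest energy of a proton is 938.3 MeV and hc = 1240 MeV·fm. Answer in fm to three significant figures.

Total energy E = KE + m₀c² = 7490 + 938.3 = 8428.3 MeV.
(pc)² = E² − (m₀c²)² = (8428.3)² − (938.3)² = 7.016 × 10⁷ MeV², so pc = 8376 MeV.
λ = hc/(pc) = 1240 MeV·fm / 8376 MeV = 0.148 fm.

λ = 0.148 fm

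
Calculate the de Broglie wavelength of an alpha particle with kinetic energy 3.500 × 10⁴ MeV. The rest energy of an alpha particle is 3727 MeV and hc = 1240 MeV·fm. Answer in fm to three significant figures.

λ = 0.0322 fm

Total energy E = KE + m₀c² = 3.500 × 10⁴ + 3727 = 38727 MeV.
(pc)² = E² − (m₀c²)² = (38727)² − (3727)² = 1.486 × 10⁹ MeV², so pc = 3.855 × 10⁴ MeV.
λ = hc/(pc) = 1240 MeV·fm / 3.855 × 10⁴ MeV = 0.0322 fm.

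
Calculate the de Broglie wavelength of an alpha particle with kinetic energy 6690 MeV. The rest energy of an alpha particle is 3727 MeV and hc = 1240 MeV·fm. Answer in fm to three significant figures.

Total energy E = KE + m₀c² = 6690 + 3727 = 10417 MeV.
(pc)² = E² − (m₀c²)² = (10417)² − (3727)² = 9.462 × 10⁷ MeV², so pc = 9727 MeV.
λ = hc/(pc) = 1240 MeV·fm / 9727 MeV = 0.127 fm.

λ = 0.127 fm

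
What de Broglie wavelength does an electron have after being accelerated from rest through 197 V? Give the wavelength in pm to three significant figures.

KE = eV = 1.602 × 10⁻¹⁹ × 197.0 = 3.156 × 10⁻¹⁷ J.
p = √(2mKE) = √(2 × 9.109 × 10⁻³¹ × 3.156 × 10⁻¹⁷) = 7.583 × 10⁻²⁴ kg·m/s.
λ = h/p = 6.626 × 10⁻³⁴ / 7.583 × 10⁻²⁴ = 8.74 × 10⁻¹¹ m = 87.4 pm.

λ = 87.4 pm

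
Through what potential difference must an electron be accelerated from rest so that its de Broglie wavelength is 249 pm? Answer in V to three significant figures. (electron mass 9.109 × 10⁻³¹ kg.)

p = h/λ = 6.626 × 10⁻³⁴ / 2.490 × 10⁻¹⁰ = 2.661 × 10⁻²⁴ kg·m/s.
KE = p²/(2m) = 3.887 × 10⁻¹⁸ J.
V = KE/e = 3.887 × 10⁻¹⁸ / (1.602 × 10⁻¹⁹) = 24.3 V.

V = 24.3 V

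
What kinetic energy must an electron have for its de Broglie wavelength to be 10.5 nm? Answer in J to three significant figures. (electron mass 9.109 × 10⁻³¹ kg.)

p = h/λ = 6.626 × 10⁻³⁴ / 1.050 × 10⁻⁸ = 6.310 × 10⁻²⁶ kg·m/s.
KE = p²/(2m) = (6.310 × 10⁻²⁶)² / (2 × 9.109 × 10⁻³¹) = 2.186 × 10⁻²¹ J = 2.19 × 10⁻²¹ J.

KE = 2.19 × 10⁻²¹ J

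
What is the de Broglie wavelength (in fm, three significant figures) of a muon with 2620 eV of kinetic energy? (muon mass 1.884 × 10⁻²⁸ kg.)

λ = 1670 fm

KE = 2620 eV = 4.197 × 10⁻¹⁶ J.
p = √(2mKE) = √(2 × 1.884 × 10⁻²⁸ × 4.197 × 10⁻¹⁶) = 3.977 × 10⁻²² kg·m/s.
λ = h/p = 6.626 × 10⁻³⁴ / 3.977 × 10⁻²² = 1.67 × 10⁻¹² m = 1670 fm.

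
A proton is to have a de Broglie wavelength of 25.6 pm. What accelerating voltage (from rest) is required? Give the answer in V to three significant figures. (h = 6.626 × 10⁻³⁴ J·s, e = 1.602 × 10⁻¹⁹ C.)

V = 1.25 V

p = h/λ = 6.626 × 10⁻³⁴ / 2.560 × 10⁻¹¹ = 2.588 × 10⁻²³ kg·m/s.
KE = p²/(2m) = 2.002 × 10⁻¹⁹ J.
V = KE/e = 2.002 × 10⁻¹⁹ / (1.602 × 10⁻¹⁹) = 1.25 V.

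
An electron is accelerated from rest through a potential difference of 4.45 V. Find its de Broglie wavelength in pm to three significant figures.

λ = 581 pm

KE = eV = 1.602 × 10⁻¹⁹ × 4.450 = 7.129 × 10⁻¹⁹ J.
p = √(2mKE) = √(2 × 9.109 × 10⁻³¹ × 7.129 × 10⁻¹⁹) = 1.140 × 10⁻²⁴ kg·m/s.
λ = h/p = 6.626 × 10⁻³⁴ / 1.140 × 10⁻²⁴ = 5.81 × 10⁻¹⁰ m = 581 pm.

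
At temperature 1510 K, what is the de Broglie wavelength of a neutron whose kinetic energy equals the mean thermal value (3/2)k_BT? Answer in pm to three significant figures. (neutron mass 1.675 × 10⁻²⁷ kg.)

KE = (3/2)k_BT = 1.5 × 1.381 × 10⁻²³ × 1510 = 3.128 × 10⁻²⁰ J.
p = √(2mKE) = √(2 × 1.675 × 10⁻²⁷ × 3.128 × 10⁻²⁰) = 1.024 × 10⁻²³ kg·m/s.
λ = h/p = 6.47 × 10⁻¹¹ m = 64.7 pm.

λ = 64.7 pm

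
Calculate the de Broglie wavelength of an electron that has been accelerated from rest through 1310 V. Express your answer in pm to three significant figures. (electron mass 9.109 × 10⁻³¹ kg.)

KE = eV = 1.602 × 10⁻¹⁹ × 1310 = 2.099 × 10⁻¹⁶ J.
p = √(2mKE) = √(2 × 9.109 × 10⁻³¹ × 2.099 × 10⁻¹⁶) = 1.955 × 10⁻²³ kg·m/s.
λ = h/p = 6.626 × 10⁻³⁴ / 1.955 × 10⁻²³ = 3.39 × 10⁻¹¹ m = 33.9 pm.

λ = 33.9 pm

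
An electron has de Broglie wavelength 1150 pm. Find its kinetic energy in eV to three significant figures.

KE = 1.14 eV

p = h/λ = 6.626 × 10⁻³⁴ / 1.150 × 10⁻⁹ = 5.762 × 10⁻²⁵ kg·m/s.
KE = p²/(2m) = (5.762 × 10⁻²⁵)² / (2 × 9.109 × 10⁻³¹) = 1.822 × 10⁻¹⁹ J = 1.14 eV.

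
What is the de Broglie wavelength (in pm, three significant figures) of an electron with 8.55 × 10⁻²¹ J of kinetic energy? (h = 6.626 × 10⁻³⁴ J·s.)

p = √(2mKE) = √(2 × 9.109 × 10⁻³¹ × 8.550 × 10⁻²¹) = 1.248 × 10⁻²⁵ kg·m/s.
λ = h/p = 6.626 × 10⁻³⁴ / 1.248 × 10⁻²⁵ = 5.31 × 10⁻⁹ m = 5310 pm.

λ = 5310 pm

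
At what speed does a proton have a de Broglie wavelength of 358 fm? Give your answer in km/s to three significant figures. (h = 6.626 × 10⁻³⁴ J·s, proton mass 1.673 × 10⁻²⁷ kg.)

p = h/λ = 6.626 × 10⁻³⁴ / 3.580 × 10⁻¹³ = 1.851 × 10⁻²¹ kg·m/s.
v = p/m = 1.851 × 10⁻²¹ / 1.673 × 10⁻²⁷ = 1.11 × 10⁶ m/s = 1110 km/s.

v = 1110 km/s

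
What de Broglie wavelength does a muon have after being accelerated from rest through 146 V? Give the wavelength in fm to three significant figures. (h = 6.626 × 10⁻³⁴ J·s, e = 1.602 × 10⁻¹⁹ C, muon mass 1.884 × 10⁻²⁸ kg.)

λ = 7060 fm

KE = eV = 1.602 × 10⁻¹⁹ × 146.0 = 2.339 × 10⁻¹⁷ J.
p = √(2mKE) = √(2 × 1.884 × 10⁻²⁸ × 2.339 × 10⁻¹⁷) = 9.388 × 10⁻²³ kg·m/s.
λ = h/p = 6.626 × 10⁻³⁴ / 9.388 × 10⁻²³ = 7.06 × 10⁻¹² m = 7060 fm.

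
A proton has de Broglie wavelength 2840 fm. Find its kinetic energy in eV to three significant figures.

KE = 102 eV

p = h/λ = 6.626 × 10⁻³⁴ / 2.840 × 10⁻¹² = 2.333 × 10⁻²² kg·m/s.
KE = p²/(2m) = (2.333 × 10⁻²²)² / (2 × 1.673 × 10⁻²⁷) = 1.627 × 10⁻¹⁷ J = 102 eV.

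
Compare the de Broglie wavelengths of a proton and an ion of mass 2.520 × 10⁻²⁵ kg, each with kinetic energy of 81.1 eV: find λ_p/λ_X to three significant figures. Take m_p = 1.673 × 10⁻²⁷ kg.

At fixed KE, p = √(2mKE) so λ = h/p ∝ 1/√m.
λ_p/λ_X = √(m_X/m_p) = √(2.520 × 10⁻²⁵/1.673 × 10⁻²⁷) = √(150.6) = 12.3.

λ_p/λ_X = 12.3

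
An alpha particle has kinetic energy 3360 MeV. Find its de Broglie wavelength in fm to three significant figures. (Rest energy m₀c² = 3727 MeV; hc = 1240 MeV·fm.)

λ = 0.206 fm

Total energy E = KE + m₀c² = 3360 + 3727 = 7087 MeV.
(pc)² = E² − (m₀c²)² = (7087)² − (3727)² = 3.634 × 10⁷ MeV², so pc = 6028 MeV.
λ = hc/(pc) = 1240 MeV·fm / 6028 MeV = 0.206 fm.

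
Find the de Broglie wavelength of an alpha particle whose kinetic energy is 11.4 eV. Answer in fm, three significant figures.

λ = 4250 fm

KE = 11.4 eV = 1.826 × 10⁻¹⁸ J.
p = √(2mKE) = √(2 × 6.645 × 10⁻²⁷ × 1.826 × 10⁻¹⁸) = 1.558 × 10⁻²² kg·m/s.
λ = h/p = 6.626 × 10⁻³⁴ / 1.558 × 10⁻²² = 4.25 × 10⁻¹² m = 4250 fm.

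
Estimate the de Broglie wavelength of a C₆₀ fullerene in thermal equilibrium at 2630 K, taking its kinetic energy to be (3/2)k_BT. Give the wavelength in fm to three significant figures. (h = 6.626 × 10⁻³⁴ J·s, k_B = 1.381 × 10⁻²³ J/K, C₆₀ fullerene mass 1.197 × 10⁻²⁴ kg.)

λ = 1830 fm

KE = (3/2)k_BT = 1.5 × 1.381 × 10⁻²³ × 2630 = 5.448 × 10⁻²⁰ J.
p = √(2mKE) = √(2 × 1.197 × 10⁻²⁴ × 5.448 × 10⁻²⁰) = 3.611 × 10⁻²² kg·m/s.
λ = h/p = 1.83 × 10⁻¹² m = 1830 fm.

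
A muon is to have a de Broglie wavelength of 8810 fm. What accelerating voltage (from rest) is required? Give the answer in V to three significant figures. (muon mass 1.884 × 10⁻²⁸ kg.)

V = 93.7 V

p = h/λ = 6.626 × 10⁻³⁴ / 8.810 × 10⁻¹² = 7.521 × 10⁻²³ kg·m/s.
KE = p²/(2m) = 1.501 × 10⁻¹⁷ J.
V = KE/e = 1.501 × 10⁻¹⁷ / (1.602 × 10⁻¹⁹) = 93.7 V.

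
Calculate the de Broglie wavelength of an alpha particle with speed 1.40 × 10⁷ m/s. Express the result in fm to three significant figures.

p = mv = 6.645 × 10⁻²⁷ × 1.40 × 10⁷ = 9.303 × 10⁻²⁰ kg·m/s.
λ = h/p = 6.626 × 10⁻³⁴ / 9.303 × 10⁻²⁰ = 7.12 × 10⁻¹⁵ m = 7.12 fm.

λ = 7.12 fm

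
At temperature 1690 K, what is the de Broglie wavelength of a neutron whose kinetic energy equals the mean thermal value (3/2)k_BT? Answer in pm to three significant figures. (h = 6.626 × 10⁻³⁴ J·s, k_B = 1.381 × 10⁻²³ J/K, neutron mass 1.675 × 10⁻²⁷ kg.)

KE = (3/2)k_BT = 1.5 × 1.381 × 10⁻²³ × 1690 = 3.501 × 10⁻²⁰ J.
p = √(2mKE) = √(2 × 1.675 × 10⁻²⁷ × 3.501 × 10⁻²⁰) = 1.083 × 10⁻²³ kg·m/s.
λ = h/p = 6.12 × 10⁻¹¹ m = 61.2 pm.

λ = 61.2 pm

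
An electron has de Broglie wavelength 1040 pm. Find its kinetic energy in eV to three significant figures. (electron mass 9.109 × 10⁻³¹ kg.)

p = h/λ = 6.626 × 10⁻³⁴ / 1.040 × 10⁻⁹ = 6.371 × 10⁻²⁵ kg·m/s.
KE = p²/(2m) = (6.371 × 10⁻²⁵)² / (2 × 9.109 × 10⁻³¹) = 2.228 × 10⁻¹⁹ J = 1.39 eV.

KE = 1.39 eV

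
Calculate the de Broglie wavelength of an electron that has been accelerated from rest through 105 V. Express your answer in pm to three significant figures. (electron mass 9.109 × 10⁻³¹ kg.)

λ = 120 pm

KE = eV = 1.602 × 10⁻¹⁹ × 105.0 = 1.682 × 10⁻¹⁷ J.
p = √(2mKE) = √(2 × 9.109 × 10⁻³¹ × 1.682 × 10⁻¹⁷) = 5.536 × 10⁻²⁴ kg·m/s.
λ = h/p = 6.626 × 10⁻³⁴ / 5.536 × 10⁻²⁴ = 1.20 × 10⁻¹⁰ m = 120 pm.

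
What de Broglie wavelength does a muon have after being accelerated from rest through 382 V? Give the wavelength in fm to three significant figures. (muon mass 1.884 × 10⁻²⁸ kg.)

KE = eV = 1.602 × 10⁻¹⁹ × 382.0 = 6.120 × 10⁻¹⁷ J.
p = √(2mKE) = √(2 × 1.884 × 10⁻²⁸ × 6.120 × 10⁻¹⁷) = 1.519 × 10⁻²² kg·m/s.
λ = h/p = 6.626 × 10⁻³⁴ / 1.519 × 10⁻²² = 4.36 × 10⁻¹² m = 4360 fm.

λ = 4360 fm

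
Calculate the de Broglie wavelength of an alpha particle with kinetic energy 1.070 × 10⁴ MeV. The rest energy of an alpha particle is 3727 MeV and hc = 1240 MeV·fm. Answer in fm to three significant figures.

Total energy E = KE + m₀c² = 1.070 × 10⁴ + 3727 = 14427 MeV.
(pc)² = E² − (m₀c²)² = (14427)² − (3727)² = 1.942 × 10⁸ MeV², so pc = 1.394 × 10⁴ MeV.
λ = hc/(pc) = 1240 MeV·fm / 1.394 × 10⁴ MeV = 0.0890 fm.

λ = 0.0890 fm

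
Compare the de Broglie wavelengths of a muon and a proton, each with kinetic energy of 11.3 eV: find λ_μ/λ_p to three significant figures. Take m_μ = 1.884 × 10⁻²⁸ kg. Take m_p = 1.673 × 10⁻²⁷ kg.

λ_μ/λ_p = 2.98

At fixed KE, p = √(2mKE) so λ = h/p ∝ 1/√m.
λ_μ/λ_p = √(m_p/m_μ) = √(1.673 × 10⁻²⁷/1.884 × 10⁻²⁸) = √(8.880) = 2.98.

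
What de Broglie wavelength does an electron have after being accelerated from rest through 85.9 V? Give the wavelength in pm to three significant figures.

KE = eV = 1.602 × 10⁻¹⁹ × 85.90 = 1.376 × 10⁻¹⁷ J.
p = √(2mKE) = √(2 × 9.109 × 10⁻³¹ × 1.376 × 10⁻¹⁷) = 5.007 × 10⁻²⁴ kg·m/s.
λ = h/p = 6.626 × 10⁻³⁴ / 5.007 × 10⁻²⁴ = 1.32 × 10⁻¹⁰ m = 132 pm.

λ = 132 pm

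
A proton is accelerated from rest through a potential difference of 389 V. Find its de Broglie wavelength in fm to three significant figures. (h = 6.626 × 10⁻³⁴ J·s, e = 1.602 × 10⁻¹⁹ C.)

KE = eV = 1.602 × 10⁻¹⁹ × 389.0 = 6.232 × 10⁻¹⁷ J.
p = √(2mKE) = √(2 × 1.673 × 10⁻²⁷ × 6.232 × 10⁻¹⁷) = 4.566 × 10⁻²² kg·m/s.
λ = h/p = 6.626 × 10⁻³⁴ / 4.566 × 10⁻²² = 1.45 × 10⁻¹² m = 1450 fm.

λ = 1450 fm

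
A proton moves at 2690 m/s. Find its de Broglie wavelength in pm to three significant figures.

p = mv = 1.673 × 10⁻²⁷ × 2690 = 4.500 × 10⁻²⁴ kg·m/s.
λ = h/p = 6.626 × 10⁻³⁴ / 4.500 × 10⁻²⁴ = 1.47 × 10⁻¹⁰ m = 147 pm.

λ = 147 pm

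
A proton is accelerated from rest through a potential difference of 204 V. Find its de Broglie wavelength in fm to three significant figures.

λ = 2000 fm

KE = eV = 1.602 × 10⁻¹⁹ × 204.0 = 3.268 × 10⁻¹⁷ J.
p = √(2mKE) = √(2 × 1.673 × 10⁻²⁷ × 3.268 × 10⁻¹⁷) = 3.307 × 10⁻²² kg·m/s.
λ = h/p = 6.626 × 10⁻³⁴ / 3.307 × 10⁻²² = 2.00 × 10⁻¹² m = 2000 fm.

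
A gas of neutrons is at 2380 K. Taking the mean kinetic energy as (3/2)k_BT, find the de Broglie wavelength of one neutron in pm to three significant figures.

λ = 51.6 pm

KE = (3/2)k_BT = 1.5 × 1.381 × 10⁻²³ × 2380 = 4.930 × 10⁻²⁰ J.
p = √(2mKE) = √(2 × 1.675 × 10⁻²⁷ × 4.930 × 10⁻²⁰) = 1.285 × 10⁻²³ kg·m/s.
λ = h/p = 5.16 × 10⁻¹¹ m = 51.6 pm.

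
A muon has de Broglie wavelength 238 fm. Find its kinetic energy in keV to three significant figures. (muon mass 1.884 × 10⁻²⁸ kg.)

KE = 128 keV

p = h/λ = 6.626 × 10⁻³⁴ / 2.380 × 10⁻¹³ = 2.784 × 10⁻²¹ kg·m/s.
KE = p²/(2m) = (2.784 × 10⁻²¹)² / (2 × 1.884 × 10⁻²⁸) = 2.057 × 10⁻¹⁴ J = 128 keV.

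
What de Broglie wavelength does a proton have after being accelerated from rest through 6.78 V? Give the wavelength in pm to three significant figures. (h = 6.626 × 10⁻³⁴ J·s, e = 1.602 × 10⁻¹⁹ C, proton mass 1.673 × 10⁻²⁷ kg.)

KE = eV = 1.602 × 10⁻¹⁹ × 6.780 = 1.086 × 10⁻¹⁸ J.
p = √(2mKE) = √(2 × 1.673 × 10⁻²⁷ × 1.086 × 10⁻¹⁸) = 6.028 × 10⁻²³ kg·m/s.
λ = h/p = 6.626 × 10⁻³⁴ / 6.028 × 10⁻²³ = 1.10 × 10⁻¹¹ m = 11.0 pm.

λ = 11.0 pm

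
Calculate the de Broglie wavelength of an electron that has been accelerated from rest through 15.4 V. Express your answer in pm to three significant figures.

KE = eV = 1.602 × 10⁻¹⁹ × 15.40 = 2.467 × 10⁻¹⁸ J.
p = √(2mKE) = √(2 × 9.109 × 10⁻³¹ × 2.467 × 10⁻¹⁸) = 2.120 × 10⁻²⁴ kg·m/s.
λ = h/p = 6.626 × 10⁻³⁴ / 2.120 × 10⁻²⁴ = 3.13 × 10⁻¹⁰ m = 313 pm.

λ = 313 pm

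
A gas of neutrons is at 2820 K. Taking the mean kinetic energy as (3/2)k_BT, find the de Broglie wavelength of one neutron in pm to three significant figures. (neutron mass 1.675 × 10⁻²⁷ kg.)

λ = 47.4 pm

KE = (3/2)k_BT = 1.5 × 1.381 × 10⁻²³ × 2820 = 5.842 × 10⁻²⁰ J.
p = √(2mKE) = √(2 × 1.675 × 10⁻²⁷ × 5.842 × 10⁻²⁰) = 1.399 × 10⁻²³ kg·m/s.
λ = h/p = 4.74 × 10⁻¹¹ m = 47.4 pm.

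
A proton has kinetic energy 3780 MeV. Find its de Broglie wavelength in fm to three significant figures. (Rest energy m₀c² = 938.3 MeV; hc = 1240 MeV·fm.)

λ = 0.268 fm

Total energy E = KE + m₀c² = 3780 + 938.3 = 4718.3 MeV.
(pc)² = E² − (m₀c²)² = (4718.3)² − (938.3)² = 2.138 × 10⁷ MeV², so pc = 4624 MeV.
λ = hc/(pc) = 1240 MeV·fm / 4624 MeV = 0.268 fm.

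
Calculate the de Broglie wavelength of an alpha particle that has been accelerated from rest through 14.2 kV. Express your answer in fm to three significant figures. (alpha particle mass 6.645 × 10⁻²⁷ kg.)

KE = 2eV = 2 × 1.602 × 10⁻¹⁹ × 1.420 × 10⁴ = 4.550 × 10⁻¹⁵ J.
p = √(2mKE) = √(2 × 6.645 × 10⁻²⁷ × 4.550 × 10⁻¹⁵) = 7.776 × 10⁻²¹ kg·m/s.
λ = h/p = 6.626 × 10⁻³⁴ / 7.776 × 10⁻²¹ = 8.52 × 10⁻¹⁴ m = 85.2 fm.

λ = 85.2 fm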